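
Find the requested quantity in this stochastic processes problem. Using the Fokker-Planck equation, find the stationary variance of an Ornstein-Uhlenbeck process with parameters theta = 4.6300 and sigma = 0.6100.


Stationary variance = sigma^2 / (2*theta)
= 0.6100^2 / (2*4.6300)
= 0.3721 / 9.2600
= 0.0402

0.0402


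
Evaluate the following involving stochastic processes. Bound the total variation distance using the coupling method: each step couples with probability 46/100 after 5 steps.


TV distance bound <= (1-delta)^n
= (1 - 0.4600)^5
= 0.5400^5
= 0.0459

0.0459


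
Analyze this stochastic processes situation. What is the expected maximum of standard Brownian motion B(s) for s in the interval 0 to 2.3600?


E(max B(s)) = sqrt(2t/pi)
= sqrt(2*2.3600/pi)
= sqrt(1.5024)
= 1.2257

1.2257


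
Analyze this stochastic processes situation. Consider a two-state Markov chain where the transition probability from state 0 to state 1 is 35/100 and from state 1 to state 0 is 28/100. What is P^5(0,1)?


Computing P^5 by matrix multiplication.
P = [[0.6500, 0.3500], [0.2800, 0.7200]]
After raising P to the power 5:
P^5(0,1) = 0.5517

0.5517


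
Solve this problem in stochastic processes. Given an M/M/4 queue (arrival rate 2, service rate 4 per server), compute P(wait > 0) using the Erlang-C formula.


a = lambda/mu = 0.5000
rho = a/c = 0.1250
Erlang-C formula applied:
C(c,a) = 0.0018

0.0018


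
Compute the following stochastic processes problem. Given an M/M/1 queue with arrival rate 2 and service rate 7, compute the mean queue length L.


rho = 2/7 = 0.2857
L = rho/(1-rho)
= 0.2857/0.7143
= 0.4000

0.4000


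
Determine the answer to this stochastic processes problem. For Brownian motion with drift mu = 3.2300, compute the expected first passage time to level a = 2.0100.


Expected first passage time = a/mu
= 2.0100/3.2300
= 0.6223

0.6223


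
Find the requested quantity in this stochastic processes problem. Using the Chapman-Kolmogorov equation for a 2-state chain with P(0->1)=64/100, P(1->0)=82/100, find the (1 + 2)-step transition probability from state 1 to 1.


P^3 = P^1 * P^2
Computing via matrix multiplication of the transition matrix.
Entry (1,1) of P^3 = 0.3837

0.3837


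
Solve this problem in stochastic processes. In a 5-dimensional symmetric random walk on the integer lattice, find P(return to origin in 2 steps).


P(return in 2 steps) = P(reverse first step) = 1/(2d)
= 1/10
= 0.1000

0.1000


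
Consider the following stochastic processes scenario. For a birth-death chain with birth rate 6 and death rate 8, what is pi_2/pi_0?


For birth-death process, pi_n/pi_0 = (lambda/mu)^n
= (6/8)^2
= 0.5625

0.5625


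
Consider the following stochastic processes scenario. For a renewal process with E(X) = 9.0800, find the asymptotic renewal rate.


Long-run renewal rate = 1/E(X)
= 1/9.0800
= 0.1101

0.1101


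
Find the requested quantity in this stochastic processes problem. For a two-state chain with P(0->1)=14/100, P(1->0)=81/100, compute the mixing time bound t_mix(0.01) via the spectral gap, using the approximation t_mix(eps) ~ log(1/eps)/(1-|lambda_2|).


lambda_2 = |1 - p01 - p10| = |1 - 0.1400 - 0.8100| = 0.0500
t_mix ~ log(1/eps)/(1 - |lambda_2|)
= log(100)/(1 - 0.0500) = 4.6052/0.9500
= 4.8475

4.8475


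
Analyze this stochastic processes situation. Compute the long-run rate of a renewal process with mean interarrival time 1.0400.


Long-run renewal rate = 1/E(X)
= 1/1.0400
= 0.9615

0.9615


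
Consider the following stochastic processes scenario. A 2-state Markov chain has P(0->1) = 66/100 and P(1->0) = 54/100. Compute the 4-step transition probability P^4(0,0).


Computing P^4 by matrix multiplication.
P = [[0.3400, 0.6600], [0.5400, 0.4600]]
After raising P to the power 4:
P^4(0,0) = 0.4509

0.4509


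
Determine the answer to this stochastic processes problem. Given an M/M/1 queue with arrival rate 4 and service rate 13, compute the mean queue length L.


rho = 4/13 = 0.3077
L = rho/(1-rho)
= 0.3077/0.6923
= 0.4444

0.4444


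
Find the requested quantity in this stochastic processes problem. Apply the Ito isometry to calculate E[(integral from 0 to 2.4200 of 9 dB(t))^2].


By Ito isometry: E[(int f dB)^2] = int f^2 dt
= 9^2 * 2.4200
= 81 * 2.4200 = 196.0200

196.0200


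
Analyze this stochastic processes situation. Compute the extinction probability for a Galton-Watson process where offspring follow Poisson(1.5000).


Since mu = 1.5000 > 1, extinction prob q < 1.
Solve s = exp(mu*(s-1)) iteratively.
q = 0.4172

0.4172


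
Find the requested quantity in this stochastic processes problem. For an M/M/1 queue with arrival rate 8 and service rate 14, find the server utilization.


rho = lambda/mu
= 8/14
= 0.5714

0.5714


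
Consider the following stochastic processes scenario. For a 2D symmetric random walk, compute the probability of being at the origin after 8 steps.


P = C(8,4)^2 / 4^8
= 70^2 / 65536
= 4900 / 65536
= 0.0748

0.0748


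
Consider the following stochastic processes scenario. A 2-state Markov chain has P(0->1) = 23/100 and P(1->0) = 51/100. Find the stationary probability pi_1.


Stationary distribution: pi_0 = p10/(p01+p10), pi_1 = p01/(p01+p10)
p01 = 0.2300, p10 = 0.5100
pi_1 = 0.3108

0.3108


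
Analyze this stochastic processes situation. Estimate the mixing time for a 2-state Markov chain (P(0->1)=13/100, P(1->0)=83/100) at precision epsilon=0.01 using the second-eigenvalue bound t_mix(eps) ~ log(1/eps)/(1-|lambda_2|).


lambda_2 = |1 - p01 - p10| = |1 - 0.1300 - 0.8300| = 0.0400
t_mix ~ log(1/eps)/(1 - |lambda_2|)
= log(100)/(1 - 0.0400) = 4.6052/0.9600
= 4.7971

4.7971


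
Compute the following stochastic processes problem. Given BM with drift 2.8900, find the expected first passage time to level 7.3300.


Expected first passage time = a/mu
= 7.3300/2.8900
= 2.5363

2.5363


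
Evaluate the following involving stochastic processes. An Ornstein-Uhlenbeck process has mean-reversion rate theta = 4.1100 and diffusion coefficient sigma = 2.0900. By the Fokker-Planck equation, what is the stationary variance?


Stationary variance = sigma^2 / (2*theta)
= 2.0900^2 / (2*4.1100)
= 4.3681 / 8.2200
= 0.5314

0.5314


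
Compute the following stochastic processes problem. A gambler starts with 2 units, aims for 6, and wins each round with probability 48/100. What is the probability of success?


Gambler's ruin formula:
r = q/p = 0.5200/0.4800 = 1.0833
P(win) = (1 - r^i)/(1 - r^N)
= (1 - 1.0833^2)/(1 - 1.0833^6)
= 0.2816

0.2816


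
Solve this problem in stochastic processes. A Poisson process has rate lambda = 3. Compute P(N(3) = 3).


P(N(t)=k) = (lambda*t)^k * exp(-lambda*t) / k!
lambda*t = 9
= 9^3 * exp(-9) / 3!
= 729 * 1.2341e-04 / 6
= 0.0150

0.0150


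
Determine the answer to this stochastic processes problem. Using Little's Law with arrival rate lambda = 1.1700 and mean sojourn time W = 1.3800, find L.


Little's Law: L = lambda * W
= 1.1700 * 1.3800
= 1.6146

1.6146


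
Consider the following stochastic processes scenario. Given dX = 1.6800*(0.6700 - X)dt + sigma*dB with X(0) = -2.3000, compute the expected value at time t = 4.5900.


E[X(t)] = mu + (X(0) - mu)*exp(-theta*t)
= 0.6700 + (-2.3000 - 0.6700)*exp(-1.6800*4.5900)
= 0.6700 + -2.9700 * 4.4778e-04
= 0.6687

0.6687


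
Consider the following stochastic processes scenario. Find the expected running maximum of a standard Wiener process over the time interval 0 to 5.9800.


E(max B(s)) = sqrt(2t/pi)
= sqrt(2*5.9800/pi)
= sqrt(3.8070)
= 1.9511

1.9511


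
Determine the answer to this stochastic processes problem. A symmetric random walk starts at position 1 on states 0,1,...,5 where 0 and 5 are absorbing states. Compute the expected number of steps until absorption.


For symmetric RW on 0,...,N with absorbing barriers, E(i) = i*(N-i)
E(1) = 1 * 4 = 4

4


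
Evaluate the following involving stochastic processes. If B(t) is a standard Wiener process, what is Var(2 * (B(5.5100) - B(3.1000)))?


Var(alpha*(B(t)-B(s))) = alpha^2 * (t-s)
= 2^2 * (5.5100 - 3.1000)
= 4 * 2.4100
= 9.6400

9.6400


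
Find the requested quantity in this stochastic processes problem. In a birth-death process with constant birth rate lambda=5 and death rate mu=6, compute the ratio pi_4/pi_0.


For birth-death process, pi_n/pi_0 = (lambda/mu)^n
= (5/6)^4
= 0.4823

0.4823


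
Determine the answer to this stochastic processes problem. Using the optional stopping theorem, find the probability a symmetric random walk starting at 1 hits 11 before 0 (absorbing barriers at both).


By optional stopping theorem: E(M at tau) = M(0) = 1
P(hit 11)*11 + P(hit 0)*0 = 1
P(hit 11) = (1 - 0)/(11 - 0) = 1/11 = 0.0909

0.0909


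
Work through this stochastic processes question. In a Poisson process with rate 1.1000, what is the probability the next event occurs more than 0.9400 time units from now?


P(X > t) = exp(-lambda * t)
= exp(-1.1000 * 0.9400)
= exp(-1.0340) = 0.3556

0.3556


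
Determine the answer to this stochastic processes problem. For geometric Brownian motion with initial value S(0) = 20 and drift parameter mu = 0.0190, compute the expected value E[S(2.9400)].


E[S(t)] = S(0) * exp(mu * t)
= 20 * exp(0.0190 * 2.9400)
= 20 * 1.0574
= 21.1490

21.1490


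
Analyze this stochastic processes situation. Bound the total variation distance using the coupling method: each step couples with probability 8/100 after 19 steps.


TV distance bound <= (1-delta)^n
= (1 - 0.0800)^19
= 0.9200^19
= 0.2051

0.2051


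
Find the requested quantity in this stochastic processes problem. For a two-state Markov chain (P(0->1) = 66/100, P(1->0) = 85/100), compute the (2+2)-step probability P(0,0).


P^4 = P^2 * P^2
Computing via matrix multiplication of the transition matrix.
Entry (0,0) of P^4 = 0.5925

0.5925


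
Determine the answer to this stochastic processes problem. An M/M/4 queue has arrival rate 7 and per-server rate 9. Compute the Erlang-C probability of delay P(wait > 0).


a = lambda/mu = 0.7778
rho = a/c = 0.1944
Erlang-C formula applied:
C(c,a) = 0.0087

0.0087


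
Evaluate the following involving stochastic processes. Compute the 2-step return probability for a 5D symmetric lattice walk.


P(return in 2 steps) = P(reverse first step) = 1/(2d)
= 1/10
= 0.1000

0.1000


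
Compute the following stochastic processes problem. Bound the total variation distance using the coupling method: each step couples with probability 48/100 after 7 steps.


TV distance bound <= (1-delta)^n
= (1 - 0.4800)^7
= 0.5200^7
= 0.0103

0.0103


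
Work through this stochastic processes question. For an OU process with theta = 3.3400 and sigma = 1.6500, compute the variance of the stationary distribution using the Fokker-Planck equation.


Stationary variance = sigma^2 / (2*theta)
= 1.6500^2 / (2*3.3400)
= 2.7225 / 6.6800
= 0.4076

0.4076


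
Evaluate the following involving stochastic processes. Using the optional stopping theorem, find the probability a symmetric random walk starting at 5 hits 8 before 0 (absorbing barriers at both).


By optional stopping theorem: E(M at tau) = M(0) = 5
P(hit 8)*8 + P(hit 0)*0 = 5
P(hit 8) = (5 - 0)/(8 - 0) = 5/8 = 0.6250

0.6250


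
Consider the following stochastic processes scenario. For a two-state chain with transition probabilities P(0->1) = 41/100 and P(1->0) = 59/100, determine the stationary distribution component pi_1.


Stationary distribution: pi_0 = p10/(p01+p10), pi_1 = p01/(p01+p10)
p01 = 0.4100, p10 = 0.5900
pi_1 = 0.4100

0.4100


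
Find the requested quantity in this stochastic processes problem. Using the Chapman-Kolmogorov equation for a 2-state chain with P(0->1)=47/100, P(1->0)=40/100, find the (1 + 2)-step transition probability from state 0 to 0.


P^3 = P^1 * P^2
Computing via matrix multiplication of the transition matrix.
Entry (0,0) of P^3 = 0.4610

0.4610


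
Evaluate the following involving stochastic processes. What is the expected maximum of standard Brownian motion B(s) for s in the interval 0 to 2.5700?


E(max B(s)) = sqrt(2t/pi)
= sqrt(2*2.5700/pi)
= sqrt(1.6361)
= 1.2791

1.2791


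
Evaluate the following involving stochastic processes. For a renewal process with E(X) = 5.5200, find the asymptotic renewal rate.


Long-run renewal rate = 1/E(X)
= 1/5.5200
= 0.1812

0.1812


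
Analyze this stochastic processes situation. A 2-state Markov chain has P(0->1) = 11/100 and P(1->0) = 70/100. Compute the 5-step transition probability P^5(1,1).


Computing P^5 by matrix multiplication.
P = [[0.8900, 0.1100], [0.7000, 0.3000]]
After raising P to the power 5:
P^5(1,1) = 0.1360

0.1360


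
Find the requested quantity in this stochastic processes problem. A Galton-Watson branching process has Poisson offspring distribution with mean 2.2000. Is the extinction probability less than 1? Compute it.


Since mu = 2.2000 > 1, extinction prob q < 1.
Solve s = exp(mu*(s-1)) iteratively.
q = 0.1563

0.1563


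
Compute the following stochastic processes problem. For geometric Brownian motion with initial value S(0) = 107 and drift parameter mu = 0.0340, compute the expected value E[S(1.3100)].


E[S(t)] = S(0) * exp(mu * t)
= 107 * exp(0.0340 * 1.3100)
= 107 * 1.0455
= 111.8735

111.8735


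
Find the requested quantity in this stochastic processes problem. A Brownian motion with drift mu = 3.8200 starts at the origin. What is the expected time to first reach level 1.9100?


Expected first passage time = a/mu
= 1.9100/3.8200
= 0.5000

0.5000


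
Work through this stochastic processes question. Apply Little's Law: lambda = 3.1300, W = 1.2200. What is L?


Little's Law: L = lambda * W
= 3.1300 * 1.2200
= 3.8186

3.8186


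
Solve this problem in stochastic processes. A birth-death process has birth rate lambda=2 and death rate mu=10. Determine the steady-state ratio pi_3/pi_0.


For birth-death process, pi_n/pi_0 = (lambda/mu)^n
= (2/10)^3
= 0.0080

0.0080


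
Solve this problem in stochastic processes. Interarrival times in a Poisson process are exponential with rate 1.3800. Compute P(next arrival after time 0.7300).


P(X > t) = exp(-lambda * t)
= exp(-1.3800 * 0.7300)
= exp(-1.0074) = 0.3652

0.3652


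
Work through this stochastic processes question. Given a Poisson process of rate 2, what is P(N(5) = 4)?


P(N(t)=k) = (lambda*t)^k * exp(-lambda*t) / k!
lambda*t = 10
= 10^4 * exp(-10) / 4!
= 10000 * 4.5400e-05 / 24
= 0.0189

0.0189


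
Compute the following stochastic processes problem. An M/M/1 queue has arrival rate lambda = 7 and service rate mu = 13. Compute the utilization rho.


rho = lambda/mu
= 7/13
= 0.5385

0.5385


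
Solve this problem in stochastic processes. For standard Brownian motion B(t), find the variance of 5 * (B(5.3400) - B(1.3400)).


Var(alpha*(B(t)-B(s))) = alpha^2 * (t-s)
= 5^2 * (5.3400 - 1.3400)
= 25 * 4.0000
= 100.0000

100.0000


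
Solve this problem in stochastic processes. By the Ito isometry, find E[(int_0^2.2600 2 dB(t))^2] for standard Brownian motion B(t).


By Ito isometry: E[(int f dB)^2] = int f^2 dt
= 2^2 * 2.2600
= 4 * 2.2600 = 9.0400

9.0400


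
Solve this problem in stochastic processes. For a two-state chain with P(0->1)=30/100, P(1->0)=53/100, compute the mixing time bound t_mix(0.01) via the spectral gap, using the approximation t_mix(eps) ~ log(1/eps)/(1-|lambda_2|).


lambda_2 = |1 - p01 - p10| = |1 - 0.3000 - 0.5300| = 0.1700
t_mix ~ log(1/eps)/(1 - |lambda_2|)
= log(100)/(1 - 0.1700) = 4.6052/0.8300
= 5.5484

5.5484


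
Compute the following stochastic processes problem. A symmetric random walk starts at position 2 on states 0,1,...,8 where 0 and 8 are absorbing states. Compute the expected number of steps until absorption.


For symmetric RW on 0,...,N with absorbing barriers, E(i) = i*(N-i)
E(2) = 2 * 6 = 12

12


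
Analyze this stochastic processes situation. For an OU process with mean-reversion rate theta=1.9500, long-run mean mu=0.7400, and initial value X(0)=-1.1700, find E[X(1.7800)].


E[X(t)] = mu + (X(0) - mu)*exp(-theta*t)
= 0.7400 + (-1.1700 - 0.7400)*exp(-1.9500*1.7800)
= 0.7400 + -1.9100 * 0.0311
= 0.6806

0.6806


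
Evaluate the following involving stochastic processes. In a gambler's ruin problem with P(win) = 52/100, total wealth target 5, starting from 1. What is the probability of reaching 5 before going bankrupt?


Gambler's ruin formula:
r = q/p = 0.4800/0.5200 = 0.9231
P(win) = (1 - r^i)/(1 - r^N)
= (1 - 0.9231^1)/(1 - 0.9231^5)
= 0.2332

0.2332


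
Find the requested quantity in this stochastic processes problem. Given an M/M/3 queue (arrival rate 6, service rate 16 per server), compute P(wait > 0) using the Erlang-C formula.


a = lambda/mu = 0.3750
rho = a/c = 0.1250
Erlang-C formula applied:
C(c,a) = 0.0069

0.0069


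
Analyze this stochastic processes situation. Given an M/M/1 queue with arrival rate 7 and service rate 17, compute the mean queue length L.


rho = 7/17 = 0.4118
L = rho/(1-rho)
= 0.4118/0.5882
= 0.7000

0.7000


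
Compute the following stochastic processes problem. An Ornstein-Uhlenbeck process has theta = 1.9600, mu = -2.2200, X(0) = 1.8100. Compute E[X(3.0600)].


E[X(t)] = mu + (X(0) - mu)*exp(-theta*t)
= -2.2200 + (1.8100 - -2.2200)*exp(-1.9600*3.0600)
= -2.2200 + 4.0300 * 0.0025
= -2.2100

-2.2100


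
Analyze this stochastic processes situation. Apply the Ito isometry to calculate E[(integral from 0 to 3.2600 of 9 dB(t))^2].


By Ito isometry: E[(int f dB)^2] = int f^2 dt
= 9^2 * 3.2600
= 81 * 3.2600 = 264.0600

264.0600


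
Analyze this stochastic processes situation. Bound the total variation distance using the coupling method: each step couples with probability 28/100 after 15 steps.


TV distance bound <= (1-delta)^n
= (1 - 0.2800)^15
= 0.7200^15
= 0.0072

0.0072


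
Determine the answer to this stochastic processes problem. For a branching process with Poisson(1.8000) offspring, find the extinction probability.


Since mu = 1.8000 > 1, extinction prob q < 1.
Solve s = exp(mu*(s-1)) iteratively.
q = 0.2676

0.2676


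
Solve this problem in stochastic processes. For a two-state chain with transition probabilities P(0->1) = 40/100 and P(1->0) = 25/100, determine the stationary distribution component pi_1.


Stationary distribution: pi_0 = p10/(p01+p10), pi_1 = p01/(p01+p10)
p01 = 0.4000, p10 = 0.2500
pi_1 = 0.6154

0.6154


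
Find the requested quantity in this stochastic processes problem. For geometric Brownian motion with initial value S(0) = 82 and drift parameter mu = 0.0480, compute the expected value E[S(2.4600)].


E[S(t)] = S(0) * exp(mu * t)
= 82 * exp(0.0480 * 2.4600)
= 82 * 1.1253
= 92.2774

92.2774


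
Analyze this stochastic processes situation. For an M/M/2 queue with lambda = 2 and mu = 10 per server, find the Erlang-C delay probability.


a = lambda/mu = 0.2000
rho = a/c = 0.1000
Erlang-C formula applied:
C(c,a) = 0.0182

0.0182


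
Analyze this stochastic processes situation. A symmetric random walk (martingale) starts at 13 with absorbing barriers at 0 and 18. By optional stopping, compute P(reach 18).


By optional stopping theorem: E(M at tau) = M(0) = 13
P(hit 18)*18 + P(hit 0)*0 = 13
P(hit 18) = (13 - 0)/(18 - 0) = 13/18 = 0.7222

0.7222


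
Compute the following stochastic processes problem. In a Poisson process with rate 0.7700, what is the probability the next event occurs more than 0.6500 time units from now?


P(X > t) = exp(-lambda * t)
= exp(-0.7700 * 0.6500)
= exp(-0.5005) = 0.6062

0.6062


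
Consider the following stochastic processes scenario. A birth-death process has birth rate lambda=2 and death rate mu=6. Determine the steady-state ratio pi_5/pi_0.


For birth-death process, pi_n/pi_0 = (lambda/mu)^n
= (2/6)^5
= 0.0041

0.0041


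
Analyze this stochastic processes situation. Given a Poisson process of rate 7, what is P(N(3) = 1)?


P(N(t)=k) = (lambda*t)^k * exp(-lambda*t) / k!
lambda*t = 21
= 21^1 * exp(-21) / 1!
= 21 * 7.5826e-10 / 1
= 1.5923e-08

1.5923e-08


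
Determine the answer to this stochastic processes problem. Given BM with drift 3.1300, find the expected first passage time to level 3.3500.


Expected first passage time = a/mu
= 3.3500/3.1300
= 1.0703

1.0703


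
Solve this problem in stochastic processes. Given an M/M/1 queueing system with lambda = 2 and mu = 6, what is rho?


rho = lambda/mu
= 2/6
= 0.3333

0.3333


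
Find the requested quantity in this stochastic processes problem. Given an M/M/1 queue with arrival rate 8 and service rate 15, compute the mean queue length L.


rho = 8/15 = 0.5333
L = rho/(1-rho)
= 0.5333/0.4667
= 1.1429

1.1429


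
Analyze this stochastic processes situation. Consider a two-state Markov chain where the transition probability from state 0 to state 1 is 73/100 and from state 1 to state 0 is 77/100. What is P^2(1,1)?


Computing P^2 by matrix multiplication.
P = [[0.2700, 0.7300], [0.7700, 0.2300]]
After raising P to the power 2:
P^2(1,1) = 0.6150

0.6150


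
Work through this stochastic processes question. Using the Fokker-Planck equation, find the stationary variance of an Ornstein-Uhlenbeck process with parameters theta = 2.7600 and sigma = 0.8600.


Stationary variance = sigma^2 / (2*theta)
= 0.8600^2 / (2*2.7600)
= 0.7396 / 5.5200
= 0.1340

0.1340


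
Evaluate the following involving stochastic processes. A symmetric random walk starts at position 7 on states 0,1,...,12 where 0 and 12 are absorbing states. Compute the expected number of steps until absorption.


For symmetric RW on 0,...,N with absorbing barriers, E(i) = i*(N-i)
E(7) = 7 * 5 = 35

35


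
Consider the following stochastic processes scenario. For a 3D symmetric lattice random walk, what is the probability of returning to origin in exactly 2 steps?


P(return in 2 steps) = P(reverse first step) = 1/(2d)
= 1/6
= 0.1667

0.1667


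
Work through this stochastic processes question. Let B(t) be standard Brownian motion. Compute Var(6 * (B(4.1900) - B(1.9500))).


Var(alpha*(B(t)-B(s))) = alpha^2 * (t-s)
= 6^2 * (4.1900 - 1.9500)
= 36 * 2.2400
= 80.6400

80.6400


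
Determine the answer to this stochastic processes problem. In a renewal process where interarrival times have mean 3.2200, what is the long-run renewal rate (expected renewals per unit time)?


Long-run renewal rate = 1/E(X)
= 1/3.2200
= 0.3106

0.3106


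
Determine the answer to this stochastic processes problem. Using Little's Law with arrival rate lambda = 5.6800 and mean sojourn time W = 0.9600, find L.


Little's Law: L = lambda * W
= 5.6800 * 0.9600
= 5.4528

5.4528


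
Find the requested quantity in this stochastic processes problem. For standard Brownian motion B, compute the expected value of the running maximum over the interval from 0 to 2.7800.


E(max B(s)) = sqrt(2t/pi)
= sqrt(2*2.7800/pi)
= sqrt(1.7698)
= 1.3303

1.3303


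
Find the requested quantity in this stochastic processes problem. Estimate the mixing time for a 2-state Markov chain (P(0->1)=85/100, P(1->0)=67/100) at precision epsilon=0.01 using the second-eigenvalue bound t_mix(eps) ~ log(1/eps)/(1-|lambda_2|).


lambda_2 = |1 - p01 - p10| = |1 - 0.8500 - 0.6700| = 0.5200
t_mix ~ log(1/eps)/(1 - |lambda_2|)
= log(100)/(1 - 0.5200) = 4.6052/0.4800
= 9.5941

9.5941


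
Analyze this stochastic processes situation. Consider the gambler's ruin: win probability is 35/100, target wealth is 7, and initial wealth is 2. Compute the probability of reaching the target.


Gambler's ruin formula:
r = q/p = 0.6500/0.3500 = 1.8571
P(win) = (1 - r^i)/(1 - r^N)
= (1 - 1.8571^2)/(1 - 1.8571^7)
= 0.0326

0.0326


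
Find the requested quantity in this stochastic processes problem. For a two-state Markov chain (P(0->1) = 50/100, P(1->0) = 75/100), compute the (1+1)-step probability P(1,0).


P^2 = P^1 * P^1
Computing via matrix multiplication of the transition matrix.
Entry (1,0) of P^2 = 0.5625

0.5625


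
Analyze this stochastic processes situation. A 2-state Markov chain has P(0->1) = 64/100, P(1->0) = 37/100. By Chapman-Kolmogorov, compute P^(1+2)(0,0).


P^3 = P^1 * P^2
Computing via matrix multiplication of the transition matrix.
Entry (0,0) of P^3 = 0.3663

0.3663


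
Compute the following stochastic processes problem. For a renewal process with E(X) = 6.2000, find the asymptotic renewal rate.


Long-run renewal rate = 1/E(X)
= 1/6.2000
= 0.1613

0.1613


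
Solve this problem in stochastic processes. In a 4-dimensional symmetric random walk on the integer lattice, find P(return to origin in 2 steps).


P(return in 2 steps) = P(reverse first step) = 1/(2d)
= 1/8
= 0.1250

0.1250


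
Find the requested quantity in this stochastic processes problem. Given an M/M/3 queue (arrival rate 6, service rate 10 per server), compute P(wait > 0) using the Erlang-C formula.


a = lambda/mu = 0.6000
rho = a/c = 0.2000
Erlang-C formula applied:
C(c,a) = 0.0247

0.0247


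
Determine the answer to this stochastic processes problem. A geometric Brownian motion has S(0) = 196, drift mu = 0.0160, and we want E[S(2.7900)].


E[S(t)] = S(0) * exp(mu * t)
= 196 * exp(0.0160 * 2.7900)
= 196 * 1.0457
= 204.9477

204.9477


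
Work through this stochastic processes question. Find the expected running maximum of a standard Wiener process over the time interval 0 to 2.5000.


E(max B(s)) = sqrt(2t/pi)
= sqrt(2*2.5000/pi)
= sqrt(1.5915)
= 1.2616

1.2616


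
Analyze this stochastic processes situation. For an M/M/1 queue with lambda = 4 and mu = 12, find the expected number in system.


rho = 4/12 = 0.3333
L = rho/(1-rho)
= 0.3333/0.6667
= 0.5000

0.5000


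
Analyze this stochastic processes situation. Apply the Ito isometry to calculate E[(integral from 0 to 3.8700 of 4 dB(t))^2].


By Ito isometry: E[(int f dB)^2] = int f^2 dt
= 4^2 * 3.8700
= 16 * 3.8700 = 61.9200

61.9200


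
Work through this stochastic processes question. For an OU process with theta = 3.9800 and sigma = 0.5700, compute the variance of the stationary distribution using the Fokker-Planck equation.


Stationary variance = sigma^2 / (2*theta)
= 0.5700^2 / (2*3.9800)
= 0.3249 / 7.9600
= 0.0408

0.0408


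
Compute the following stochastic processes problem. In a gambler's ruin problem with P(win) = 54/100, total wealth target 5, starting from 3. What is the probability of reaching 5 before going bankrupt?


Gambler's ruin formula:
r = q/p = 0.4600/0.5400 = 0.8519
P(win) = (1 - r^i)/(1 - r^N)
= (1 - 0.8519^3)/(1 - 0.8519^5)
= 0.6925

0.6925


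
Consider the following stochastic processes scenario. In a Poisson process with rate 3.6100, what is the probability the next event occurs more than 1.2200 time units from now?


P(X > t) = exp(-lambda * t)
= exp(-3.6100 * 1.2200)
= exp(-4.4042) = 0.0122

0.0122


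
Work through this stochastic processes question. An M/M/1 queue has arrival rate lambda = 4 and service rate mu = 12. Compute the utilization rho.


rho = lambda/mu
= 4/12
= 0.3333

0.3333


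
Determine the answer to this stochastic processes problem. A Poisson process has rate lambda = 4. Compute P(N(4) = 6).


P(N(t)=k) = (lambda*t)^k * exp(-lambda*t) / k!
lambda*t = 16
= 16^6 * exp(-16) / 6!
= 16777216 * 1.1254e-07 / 720
= 0.0026

0.0026


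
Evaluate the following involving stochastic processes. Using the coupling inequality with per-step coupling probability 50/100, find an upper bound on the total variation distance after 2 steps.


TV distance bound <= (1-delta)^n
= (1 - 0.5000)^2
= 0.5000^2
= 0.2500

0.2500


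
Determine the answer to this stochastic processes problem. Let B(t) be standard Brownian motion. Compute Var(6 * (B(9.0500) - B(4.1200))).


Var(alpha*(B(t)-B(s))) = alpha^2 * (t-s)
= 6^2 * (9.0500 - 4.1200)
= 36 * 4.9300
= 177.4800

177.4800


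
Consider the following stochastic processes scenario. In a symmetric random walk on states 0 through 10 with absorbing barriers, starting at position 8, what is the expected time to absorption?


For symmetric RW on 0,...,N with absorbing barriers, E(i) = i*(N-i)
E(8) = 8 * 2 = 16

16


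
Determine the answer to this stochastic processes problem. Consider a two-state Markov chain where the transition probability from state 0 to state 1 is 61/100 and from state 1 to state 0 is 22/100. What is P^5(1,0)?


Computing P^5 by matrix multiplication.
P = [[0.3900, 0.6100], [0.2200, 0.7800]]
After raising P to the power 5:
P^5(1,0) = 0.2650

0.2650


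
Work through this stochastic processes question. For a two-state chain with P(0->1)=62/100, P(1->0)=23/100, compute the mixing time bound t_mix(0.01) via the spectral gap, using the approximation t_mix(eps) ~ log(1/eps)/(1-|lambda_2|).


lambda_2 = |1 - p01 - p10| = |1 - 0.6200 - 0.2300| = 0.1500
t_mix ~ log(1/eps)/(1 - |lambda_2|)
= log(100)/(1 - 0.1500) = 4.6052/0.8500
= 5.4178

5.4178


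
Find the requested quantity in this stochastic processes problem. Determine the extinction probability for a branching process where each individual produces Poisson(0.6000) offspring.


Since mu = 0.6000 <= 1, extinction probability = 1.

1.0000


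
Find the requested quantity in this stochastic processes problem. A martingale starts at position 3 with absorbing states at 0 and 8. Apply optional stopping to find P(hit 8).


By optional stopping theorem: E(M at tau) = M(0) = 3
P(hit 8)*8 + P(hit 0)*0 = 3
P(hit 8) = (3 - 0)/(8 - 0) = 3/8 = 0.3750

0.3750


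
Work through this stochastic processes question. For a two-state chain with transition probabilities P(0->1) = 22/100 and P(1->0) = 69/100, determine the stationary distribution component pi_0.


Stationary distribution: pi_0 = p10/(p01+p10), pi_1 = p01/(p01+p10)
p01 = 0.2200, p10 = 0.6900
pi_0 = 0.7582

0.7582


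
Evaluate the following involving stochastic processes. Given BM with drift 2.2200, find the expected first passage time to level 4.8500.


Expected first passage time = a/mu
= 4.8500/2.2200
= 2.1847

2.1847


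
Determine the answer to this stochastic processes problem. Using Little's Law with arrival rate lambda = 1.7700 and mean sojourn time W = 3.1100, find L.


Little's Law: L = lambda * W
= 1.7700 * 3.1100
= 5.5047

5.5047


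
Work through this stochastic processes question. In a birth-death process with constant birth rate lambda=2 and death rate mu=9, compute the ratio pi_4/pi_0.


For birth-death process, pi_n/pi_0 = (lambda/mu)^n
= (2/9)^4
= 0.0024

0.0024


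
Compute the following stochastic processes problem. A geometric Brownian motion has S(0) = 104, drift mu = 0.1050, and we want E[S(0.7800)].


E[S(t)] = S(0) * exp(mu * t)
= 104 * exp(0.1050 * 0.7800)
= 104 * 1.0853
= 112.8761

112.8761


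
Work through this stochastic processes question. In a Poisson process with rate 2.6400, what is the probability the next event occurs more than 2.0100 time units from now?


P(X > t) = exp(-lambda * t)
= exp(-2.6400 * 2.0100)
= exp(-5.3064) = 0.0050

0.0050


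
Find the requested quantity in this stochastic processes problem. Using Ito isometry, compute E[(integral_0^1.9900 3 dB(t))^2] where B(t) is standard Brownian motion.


By Ito isometry: E[(int f dB)^2] = int f^2 dt
= 3^2 * 1.9900
= 9 * 1.9900 = 17.9100

17.9100


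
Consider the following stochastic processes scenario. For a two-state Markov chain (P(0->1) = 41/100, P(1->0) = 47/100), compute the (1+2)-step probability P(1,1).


P^3 = P^1 * P^2
Computing via matrix multiplication of the transition matrix.
Entry (1,1) of P^3 = 0.4668

0.4668


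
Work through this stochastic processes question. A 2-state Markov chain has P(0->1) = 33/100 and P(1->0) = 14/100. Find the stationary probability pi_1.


Stationary distribution: pi_0 = p10/(p01+p10), pi_1 = p01/(p01+p10)
p01 = 0.3300, p10 = 0.1400
pi_1 = 0.7021

0.7021


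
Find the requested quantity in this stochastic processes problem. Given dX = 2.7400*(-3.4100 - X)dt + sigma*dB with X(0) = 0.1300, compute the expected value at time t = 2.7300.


E[X(t)] = mu + (X(0) - mu)*exp(-theta*t)
= -3.4100 + (0.1300 - -3.4100)*exp(-2.7400*2.7300)
= -3.4100 + 3.5400 * 5.6414e-04
= -3.4080

-3.4080


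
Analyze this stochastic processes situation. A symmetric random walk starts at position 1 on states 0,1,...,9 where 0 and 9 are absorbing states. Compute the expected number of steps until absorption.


For symmetric RW on 0,...,N with absorbing barriers, E(i) = i*(N-i)
E(1) = 1 * 8 = 8

8


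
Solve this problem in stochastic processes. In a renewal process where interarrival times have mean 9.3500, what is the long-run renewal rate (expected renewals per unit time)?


Long-run renewal rate = 1/E(X)
= 1/9.3500
= 0.1070

0.1070


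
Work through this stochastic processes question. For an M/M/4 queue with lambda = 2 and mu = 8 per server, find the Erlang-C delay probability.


a = lambda/mu = 0.2500
rho = a/c = 0.0625
Erlang-C formula applied:
C(c,a) = 1.3521e-04

1.3521e-04


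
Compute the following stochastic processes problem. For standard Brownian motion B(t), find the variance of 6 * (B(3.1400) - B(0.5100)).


Var(alpha*(B(t)-B(s))) = alpha^2 * (t-s)
= 6^2 * (3.1400 - 0.5100)
= 36 * 2.6300
= 94.6800

94.6800


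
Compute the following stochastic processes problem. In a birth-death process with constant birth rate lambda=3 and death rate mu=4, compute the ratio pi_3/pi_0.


For birth-death process, pi_n/pi_0 = (lambda/mu)^n
= (3/4)^3
= 0.4219

0.4219


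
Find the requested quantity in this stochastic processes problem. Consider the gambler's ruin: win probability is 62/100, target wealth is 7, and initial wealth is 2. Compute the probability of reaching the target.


Gambler's ruin formula:
r = q/p = 0.3800/0.6200 = 0.6129
P(win) = (1 - r^i)/(1 - r^N)
= (1 - 0.6129^2)/(1 - 0.6129^7)
= 0.6453

0.6453


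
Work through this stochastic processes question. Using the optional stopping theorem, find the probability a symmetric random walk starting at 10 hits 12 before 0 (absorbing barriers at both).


By optional stopping theorem: E(M at tau) = M(0) = 10
P(hit 12)*12 + P(hit 0)*0 = 10
P(hit 12) = (10 - 0)/(12 - 0) = 5/6 = 0.8333

0.8333


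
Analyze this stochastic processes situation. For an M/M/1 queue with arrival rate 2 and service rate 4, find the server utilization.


rho = lambda/mu
= 2/4
= 0.5000

0.5000


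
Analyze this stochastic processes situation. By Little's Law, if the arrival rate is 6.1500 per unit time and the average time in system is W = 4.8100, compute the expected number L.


Little's Law: L = lambda * W
= 6.1500 * 4.8100
= 29.5815

29.5815


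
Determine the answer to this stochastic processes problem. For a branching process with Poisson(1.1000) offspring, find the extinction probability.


Since mu = 1.1000 > 1, extinction prob q < 1.
Solve s = exp(mu*(s-1)) iteratively.
q = 0.8239

0.8239


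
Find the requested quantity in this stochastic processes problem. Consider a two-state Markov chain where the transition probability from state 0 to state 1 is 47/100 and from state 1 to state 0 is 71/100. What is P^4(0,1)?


Computing P^4 by matrix multiplication.
P = [[0.5300, 0.4700], [0.7100, 0.2900]]
After raising P to the power 4:
P^4(0,1) = 0.3979

0.3979


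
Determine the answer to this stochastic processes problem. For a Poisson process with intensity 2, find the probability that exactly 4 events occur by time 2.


P(N(t)=k) = (lambda*t)^k * exp(-lambda*t) / k!
lambda*t = 4
= 4^4 * exp(-4) / 4!
= 256 * 0.0183 / 24
= 0.1954

0.1954


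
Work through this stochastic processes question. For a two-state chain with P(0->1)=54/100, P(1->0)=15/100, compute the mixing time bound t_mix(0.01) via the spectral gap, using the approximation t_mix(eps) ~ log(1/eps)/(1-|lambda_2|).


lambda_2 = |1 - p01 - p10| = |1 - 0.5400 - 0.1500| = 0.3100
t_mix ~ log(1/eps)/(1 - |lambda_2|)
= log(100)/(1 - 0.3100) = 4.6052/0.6900
= 6.6742

6.6742


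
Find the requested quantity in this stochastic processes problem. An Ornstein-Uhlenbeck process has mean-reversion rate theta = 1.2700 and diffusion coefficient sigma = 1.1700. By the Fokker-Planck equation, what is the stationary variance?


Stationary variance = sigma^2 / (2*theta)
= 1.1700^2 / (2*1.2700)
= 1.3689 / 2.5400
= 0.5389

0.5389


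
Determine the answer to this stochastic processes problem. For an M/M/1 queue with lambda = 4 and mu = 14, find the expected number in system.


rho = 4/14 = 0.2857
L = rho/(1-rho)
= 0.2857/0.7143
= 0.4000

0.4000


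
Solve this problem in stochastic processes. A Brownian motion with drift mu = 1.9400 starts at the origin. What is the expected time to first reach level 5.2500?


Expected first passage time = a/mu
= 5.2500/1.9400
= 2.7062

2.7062


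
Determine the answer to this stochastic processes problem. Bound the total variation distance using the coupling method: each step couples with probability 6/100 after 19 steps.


TV distance bound <= (1-delta)^n
= (1 - 0.0600)^19
= 0.9400^19
= 0.3086

0.3086


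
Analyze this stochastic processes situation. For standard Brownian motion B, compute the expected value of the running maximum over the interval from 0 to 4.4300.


E(max B(s)) = sqrt(2t/pi)
= sqrt(2*4.4300/pi)
= sqrt(2.8202)
= 1.6794

1.6794


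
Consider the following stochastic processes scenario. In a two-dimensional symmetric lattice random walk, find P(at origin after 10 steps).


P = C(10,5)^2 / 4^10
= 252^2 / 1048576
= 63504 / 1048576
= 0.0606

0.0606


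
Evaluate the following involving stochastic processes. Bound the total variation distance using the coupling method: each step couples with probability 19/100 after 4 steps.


TV distance bound <= (1-delta)^n
= (1 - 0.1900)^4
= 0.8100^4
= 0.4305

0.4305


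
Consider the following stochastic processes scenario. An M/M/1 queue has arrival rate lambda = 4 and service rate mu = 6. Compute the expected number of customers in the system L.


rho = 4/6 = 0.6667
L = rho/(1-rho)
= 0.6667/0.3333
= 2.0000

2.0000


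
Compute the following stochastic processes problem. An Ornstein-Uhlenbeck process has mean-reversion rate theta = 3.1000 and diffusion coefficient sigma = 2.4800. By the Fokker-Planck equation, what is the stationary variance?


Stationary variance = sigma^2 / (2*theta)
= 2.4800^2 / (2*3.1000)
= 6.1504 / 6.2000
= 0.9920

0.9920


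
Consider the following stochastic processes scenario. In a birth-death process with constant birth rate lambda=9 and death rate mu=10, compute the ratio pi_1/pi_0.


For birth-death process, pi_n/pi_0 = (lambda/mu)^n
= (9/10)^1
= 0.9000

0.9000


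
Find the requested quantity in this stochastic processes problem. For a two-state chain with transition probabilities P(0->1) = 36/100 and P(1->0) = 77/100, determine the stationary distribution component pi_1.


Stationary distribution: pi_0 = p10/(p01+p10), pi_1 = p01/(p01+p10)
p01 = 0.3600, p10 = 0.7700
pi_1 = 0.3186

0.3186


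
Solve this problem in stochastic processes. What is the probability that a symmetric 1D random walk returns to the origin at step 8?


P(S(8) = 0) = C(8,4) / 4^4
= 70 / 256
= 0.2734

0.2734


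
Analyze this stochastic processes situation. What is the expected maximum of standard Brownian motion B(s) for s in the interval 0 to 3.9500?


E(max B(s)) = sqrt(2t/pi)
= sqrt(2*3.9500/pi)
= sqrt(2.5146)
= 1.5858

1.5858


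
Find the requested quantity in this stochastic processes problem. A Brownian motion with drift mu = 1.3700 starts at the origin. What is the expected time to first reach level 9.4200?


Expected first passage time = a/mu
= 9.4200/1.3700
= 6.8759

6.8759


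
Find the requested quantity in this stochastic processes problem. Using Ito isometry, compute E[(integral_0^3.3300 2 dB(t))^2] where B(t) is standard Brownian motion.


By Ito isometry: E[(int f dB)^2] = int f^2 dt
= 2^2 * 3.3300
= 4 * 3.3300 = 13.3200

13.3200
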